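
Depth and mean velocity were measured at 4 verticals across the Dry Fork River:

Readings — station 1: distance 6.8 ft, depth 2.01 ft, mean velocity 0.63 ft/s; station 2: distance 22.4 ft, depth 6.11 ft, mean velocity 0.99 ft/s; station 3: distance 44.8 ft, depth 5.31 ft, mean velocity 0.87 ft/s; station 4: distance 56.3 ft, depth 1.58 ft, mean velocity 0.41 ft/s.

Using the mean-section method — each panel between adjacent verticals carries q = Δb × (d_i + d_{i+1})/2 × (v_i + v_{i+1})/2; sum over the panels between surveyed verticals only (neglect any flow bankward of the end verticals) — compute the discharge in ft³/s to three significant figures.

Panel 1-2: Δb = 15.6 ft, d̄ = (2.01+6.11)/2 = 4.06, v̄ = (0.63+0.99)/2 = 0.81 → q = 15.6×4.06×0.81 = 51.30 ft³/s
Panel 2-3: Δb = 22.4 ft, d̄ = (6.11+5.31)/2 = 5.71, v̄ = (0.99+0.87)/2 = 0.93 → q = 22.4×5.71×0.93 = 119.0 ft³/s
Panel 3-4: Δb = 11.5 ft, d̄ = (5.31+1.58)/2 = 3.445, v̄ = (0.87+0.41)/2 = 0.64 → q = 11.5×3.445×0.64 = 25.36 ft³/s
Q = Σ q = 195.6 ft³/s

196 ft³/s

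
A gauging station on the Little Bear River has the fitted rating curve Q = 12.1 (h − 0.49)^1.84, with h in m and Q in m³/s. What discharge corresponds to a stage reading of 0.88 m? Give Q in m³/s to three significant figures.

2.14 m³/s

Q = 12.1 × (0.88 − 0.49)^1.84 = 12.1 × 0.39^1.84 = 2.140 m³/s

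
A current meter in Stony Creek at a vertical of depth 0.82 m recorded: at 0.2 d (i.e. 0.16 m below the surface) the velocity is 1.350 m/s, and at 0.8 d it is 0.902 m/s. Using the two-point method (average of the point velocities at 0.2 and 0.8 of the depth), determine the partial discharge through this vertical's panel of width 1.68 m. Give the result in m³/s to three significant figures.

1.55 m³/s

v̄ = (1.350 + 0.902) / 2 = 1.126 m/s
q = v̄ × d × w = 1.126 × 0.82 × 1.68 = 1.551 m³/s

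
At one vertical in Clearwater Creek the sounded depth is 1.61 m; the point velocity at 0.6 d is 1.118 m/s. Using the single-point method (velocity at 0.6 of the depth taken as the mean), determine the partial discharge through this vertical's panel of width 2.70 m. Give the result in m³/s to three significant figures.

v̄ = v₀.₆ = 1.118 m/s
q = v̄ × d × w = 1.118 × 1.61 × 2.70 = 4.860 m³/s

4.86 m³/s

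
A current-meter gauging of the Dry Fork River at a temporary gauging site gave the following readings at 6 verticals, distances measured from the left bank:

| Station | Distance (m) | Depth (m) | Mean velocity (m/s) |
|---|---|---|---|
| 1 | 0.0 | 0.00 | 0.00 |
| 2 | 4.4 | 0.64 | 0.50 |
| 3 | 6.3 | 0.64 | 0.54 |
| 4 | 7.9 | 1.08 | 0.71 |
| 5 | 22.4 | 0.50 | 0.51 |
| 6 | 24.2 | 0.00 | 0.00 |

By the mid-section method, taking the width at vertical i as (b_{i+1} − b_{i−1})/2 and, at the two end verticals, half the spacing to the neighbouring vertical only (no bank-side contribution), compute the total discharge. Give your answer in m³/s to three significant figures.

w_2 = (6.3 − 0.0)/2 = 3.15 m; q_2 = 0.50 × 0.64 × 3.15 = 1.008 m³/s
w_3 = (7.9 − 4.4)/2 = 1.75 m; q_3 = 0.54 × 0.64 × 1.75 = 0.6048 m³/s
w_4 = (22.4 − 6.3)/2 = 8.05 m; q_4 = 0.71 × 1.08 × 8.05 = 6.173 m³/s
w_5 = (24.2 − 7.9)/2 = 8.15 m; q_5 = 0.51 × 0.50 × 8.15 = 2.078 m³/s
Stations 1, 6 contribute zero (depth or velocity is 0).
Q = Σ qᵢ = 9.864 m³/s

9.86 m³/s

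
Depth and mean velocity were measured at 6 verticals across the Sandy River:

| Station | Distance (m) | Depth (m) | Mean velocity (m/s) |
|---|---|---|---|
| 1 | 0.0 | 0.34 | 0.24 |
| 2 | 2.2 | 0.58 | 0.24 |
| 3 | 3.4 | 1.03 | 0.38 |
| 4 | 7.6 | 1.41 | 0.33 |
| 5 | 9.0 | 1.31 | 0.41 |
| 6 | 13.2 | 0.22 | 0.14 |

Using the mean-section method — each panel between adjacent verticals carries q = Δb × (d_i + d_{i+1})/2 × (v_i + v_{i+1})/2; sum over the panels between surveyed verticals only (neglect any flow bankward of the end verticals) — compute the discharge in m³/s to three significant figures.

3.95 m³/s

Panel 1-2: Δb = 2.2 m, d̄ = (0.34+0.58)/2 = 0.46, v̄ = (0.24+0.24)/2 = 0.24 → q = 2.2×0.46×0.24 = 0.2429 m³/s
Panel 2-3: Δb = 1.2 m, d̄ = (0.58+1.03)/2 = 0.805, v̄ = (0.24+0.38)/2 = 0.31 → q = 1.2×0.805×0.31 = 0.2995 m³/s
Panel 3-4: Δb = 4.2 m, d̄ = (1.03+1.41)/2 = 1.22, v̄ = (0.38+0.33)/2 = 0.355 → q = 4.2×1.22×0.355 = 1.819 m³/s
Panel 4-5: Δb = 1.4 m, d̄ = (1.41+1.31)/2 = 1.36, v̄ = (0.33+0.41)/2 = 0.37 → q = 1.4×1.36×0.37 = 0.7045 m³/s
Panel 5-6: Δb = 4.2 m, d̄ = (1.31+0.22)/2 = 0.765, v̄ = (0.41+0.14)/2 = 0.275 → q = 4.2×0.765×0.275 = 0.8836 m³/s
Q = Σ q = 3.949 m³/s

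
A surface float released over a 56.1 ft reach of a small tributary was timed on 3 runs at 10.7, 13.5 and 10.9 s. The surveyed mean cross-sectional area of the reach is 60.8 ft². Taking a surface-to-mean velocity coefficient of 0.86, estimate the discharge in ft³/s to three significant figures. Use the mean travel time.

t̄ = (10.7 + 13.5 + 10.9) / 3 = 11.7 s
v_surface = L / t̄ = 56.1 / 11.7 = 4.795 ft/s
v_mean = 0.86 × 4.795 = 4.124 ft/s
Q = A × v_mean = 60.8 × 4.124 = 250.7 ft³/s

251 ft³/s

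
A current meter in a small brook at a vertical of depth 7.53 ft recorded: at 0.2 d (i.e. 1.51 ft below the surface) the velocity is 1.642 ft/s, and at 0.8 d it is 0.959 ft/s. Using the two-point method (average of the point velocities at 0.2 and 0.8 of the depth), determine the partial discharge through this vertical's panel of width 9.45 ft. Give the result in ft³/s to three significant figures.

v̄ = (1.642 + 0.959) / 2 = 1.301 ft/s
q = v̄ × d × w = 1.301 × 7.53 × 9.45 = 92.54 ft³/s

92.5 ft³/s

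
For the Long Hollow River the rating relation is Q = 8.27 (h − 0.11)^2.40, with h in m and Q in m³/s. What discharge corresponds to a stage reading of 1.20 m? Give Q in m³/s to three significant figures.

10.2 m³/s

Q = 8.27 × (1.20 − 0.11)^2.40 = 8.27 × 1.09^2.40 = 10.17 m³/s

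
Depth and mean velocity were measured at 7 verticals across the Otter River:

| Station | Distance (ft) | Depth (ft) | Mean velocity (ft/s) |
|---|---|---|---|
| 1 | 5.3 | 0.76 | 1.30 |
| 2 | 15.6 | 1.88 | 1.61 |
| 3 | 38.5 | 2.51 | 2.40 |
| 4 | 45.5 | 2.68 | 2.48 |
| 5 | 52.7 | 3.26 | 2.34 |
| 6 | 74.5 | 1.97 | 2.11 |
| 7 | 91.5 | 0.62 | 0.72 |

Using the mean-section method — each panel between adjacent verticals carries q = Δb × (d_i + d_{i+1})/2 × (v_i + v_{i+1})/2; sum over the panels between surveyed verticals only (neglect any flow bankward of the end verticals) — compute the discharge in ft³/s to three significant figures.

Panel 1-2: Δb = 10.3 ft, d̄ = (0.76+1.88)/2 = 1.32, v̄ = (1.30+1.61)/2 = 1.455 → q = 10.3×1.32×1.455 = 19.78 ft³/s
Panel 2-3: Δb = 22.9 ft, d̄ = (1.88+2.51)/2 = 2.195, v̄ = (1.61+2.40)/2 = 2.005 → q = 22.9×2.195×2.005 = 100.8 ft³/s
Panel 3-4: Δb = 7 ft, d̄ = (2.51+2.68)/2 = 2.595, v̄ = (2.40+2.48)/2 = 2.44 → q = 7×2.595×2.44 = 44.32 ft³/s
Panel 4-5: Δb = 7.2 ft, d̄ = (2.68+3.26)/2 = 2.97, v̄ = (2.48+2.34)/2 = 2.41 → q = 7.2×2.97×2.41 = 51.54 ft³/s
Panel 5-6: Δb = 21.8 ft, d̄ = (3.26+1.97)/2 = 2.615, v̄ = (2.34+2.11)/2 = 2.225 → q = 21.8×2.615×2.225 = 126.8 ft³/s
Panel 6-7: Δb = 17 ft, d̄ = (1.97+0.62)/2 = 1.295, v̄ = (2.11+0.72)/2 = 1.415 → q = 17×1.295×1.415 = 31.15 ft³/s
Q = Σ q = 374.4 ft³/s

374 ft³/s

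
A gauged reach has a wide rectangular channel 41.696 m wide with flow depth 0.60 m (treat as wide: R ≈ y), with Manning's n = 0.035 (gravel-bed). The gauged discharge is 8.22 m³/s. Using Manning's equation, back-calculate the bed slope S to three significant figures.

A = b·y = 41.696 × 0.60 = 25.02 m²
Wide channel: R ≈ y = 0.60 m
S = (Q·n / (1·A·R^(2/3)))² = (8.22×0.035 / (1×25.02×0.7114))² = 0.0002613

0.000261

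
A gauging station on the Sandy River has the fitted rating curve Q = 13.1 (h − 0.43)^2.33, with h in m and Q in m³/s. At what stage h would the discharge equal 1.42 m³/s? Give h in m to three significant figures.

h − h₀ = (Q/C)^(1/b) = (1.42/13.1)^(1/2.33) = 0.3853 m
h = 0.43 + 0.3853 = 0.8153 m

0.815 m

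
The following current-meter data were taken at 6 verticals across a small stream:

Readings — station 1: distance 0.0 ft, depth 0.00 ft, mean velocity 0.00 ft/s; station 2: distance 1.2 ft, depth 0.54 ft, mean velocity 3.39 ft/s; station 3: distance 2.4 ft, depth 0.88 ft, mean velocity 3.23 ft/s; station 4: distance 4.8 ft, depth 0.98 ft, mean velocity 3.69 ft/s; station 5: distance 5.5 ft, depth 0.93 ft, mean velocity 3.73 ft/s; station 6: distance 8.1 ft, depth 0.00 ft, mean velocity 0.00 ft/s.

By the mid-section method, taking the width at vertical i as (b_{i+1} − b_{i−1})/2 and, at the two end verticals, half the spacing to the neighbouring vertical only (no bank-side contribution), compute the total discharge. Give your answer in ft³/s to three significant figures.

w_2 = (2.4 − 0.0)/2 = 1.2 ft; q_2 = 3.39 × 0.54 × 1.2 = 2.197 ft³/s
w_3 = (4.8 − 1.2)/2 = 1.8 ft; q_3 = 3.23 × 0.88 × 1.8 = 5.116 ft³/s
w_4 = (5.5 − 2.4)/2 = 1.55 ft; q_4 = 3.69 × 0.98 × 1.55 = 5.605 ft³/s
w_5 = (8.1 − 4.8)/2 = 1.65 ft; q_5 = 3.73 × 0.93 × 1.65 = 5.724 ft³/s
Stations 1, 6 contribute zero (depth or velocity is 0).
Q = Σ qᵢ = 18.64 ft³/s

18.6 ft³/s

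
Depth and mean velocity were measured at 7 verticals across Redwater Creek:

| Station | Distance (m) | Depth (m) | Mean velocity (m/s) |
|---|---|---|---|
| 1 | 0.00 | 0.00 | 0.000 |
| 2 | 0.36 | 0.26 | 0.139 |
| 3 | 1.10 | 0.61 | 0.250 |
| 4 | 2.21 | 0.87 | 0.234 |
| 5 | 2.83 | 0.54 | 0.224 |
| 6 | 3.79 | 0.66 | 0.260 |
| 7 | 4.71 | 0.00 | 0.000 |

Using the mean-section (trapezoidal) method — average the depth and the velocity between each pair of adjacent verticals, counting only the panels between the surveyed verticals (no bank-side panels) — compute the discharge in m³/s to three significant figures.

Panel 1-2: Δb = 0.36 m, d̄ = (0.00+0.26)/2 = 0.13, v̄ = (0.000+0.139)/2 = 0.0695 → q = 0.36×0.13×0.0695 = 0.003253 m³/s
Panel 2-3: Δb = 0.74 m, d̄ = (0.26+0.61)/2 = 0.435, v̄ = (0.139+0.250)/2 = 0.1945 → q = 0.74×0.435×0.1945 = 0.06261 m³/s
Panel 3-4: Δb = 1.11 m, d̄ = (0.61+0.87)/2 = 0.74, v̄ = (0.250+0.234)/2 = 0.242 → q = 1.11×0.74×0.242 = 0.1988 m³/s
Panel 4-5: Δb = 0.62 m, d̄ = (0.87+0.54)/2 = 0.705, v̄ = (0.234+0.224)/2 = 0.229 → q = 0.62×0.705×0.229 = 0.1001 m³/s
Panel 5-6: Δb = 0.96 m, d̄ = (0.54+0.66)/2 = 0.6, v̄ = (0.224+0.260)/2 = 0.242 → q = 0.96×0.6×0.242 = 0.1394 m³/s
Panel 6-7: Δb = 0.92 m, d̄ = (0.66+0.00)/2 = 0.33, v̄ = (0.260+0.000)/2 = 0.13 → q = 0.92×0.33×0.13 = 0.03947 m³/s
Q = Σ q = 0.5436 m³/s

0.544 m³/s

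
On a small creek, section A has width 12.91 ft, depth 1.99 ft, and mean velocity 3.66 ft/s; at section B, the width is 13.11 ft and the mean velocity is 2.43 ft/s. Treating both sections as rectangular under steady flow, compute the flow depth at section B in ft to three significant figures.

2.95 ft

Q = A₁V₁ = (12.91×1.99) × 3.66 = 94.03 ft³/s
d₂ = Q/(b₂ V₂) = 94.03/(13.11×2.43) = 2.952 ft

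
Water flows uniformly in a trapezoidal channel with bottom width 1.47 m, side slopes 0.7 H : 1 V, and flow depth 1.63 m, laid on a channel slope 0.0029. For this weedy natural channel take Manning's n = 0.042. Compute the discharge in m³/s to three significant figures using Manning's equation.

A = (b + z·y)·y = (1.47 + 0.7×1.63)×1.63 = 4.256 m²
P = b + 2y√(1+z²) = 1.47 + 2×1.63×√(1+0.7²) = 5.449 m
R = A/P = 4.256/5.449 = 0.7810 m
Q = (1/n)·A·R^(2/3)·S^(1/2) = (1/0.042) × 4.256 × 0.7810^(2/3) × 0.0029^(1/2) = 4.628 m³/s

4.63 m³/s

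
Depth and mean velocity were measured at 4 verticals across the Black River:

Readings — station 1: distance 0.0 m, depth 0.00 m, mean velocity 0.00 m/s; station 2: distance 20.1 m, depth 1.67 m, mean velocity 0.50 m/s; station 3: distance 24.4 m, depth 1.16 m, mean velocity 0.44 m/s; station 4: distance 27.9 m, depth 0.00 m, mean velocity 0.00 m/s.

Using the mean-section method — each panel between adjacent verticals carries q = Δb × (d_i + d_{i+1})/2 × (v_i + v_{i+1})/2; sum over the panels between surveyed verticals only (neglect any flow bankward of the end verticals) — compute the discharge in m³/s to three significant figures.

Panel 1-2: Δb = 20.1 m, d̄ = (0.00+1.67)/2 = 0.835, v̄ = (0.00+0.50)/2 = 0.25 → q = 20.1×0.835×0.25 = 4.196 m³/s
Panel 2-3: Δb = 4.3 m, d̄ = (1.67+1.16)/2 = 1.415, v̄ = (0.50+0.44)/2 = 0.47 → q = 4.3×1.415×0.47 = 2.860 m³/s
Panel 3-4: Δb = 3.5 m, d̄ = (1.16+0.00)/2 = 0.58, v̄ = (0.44+0.00)/2 = 0.22 → q = 3.5×0.58×0.22 = 0.4466 m³/s
Q = Σ q = 7.502 m³/s

7.50 m³/s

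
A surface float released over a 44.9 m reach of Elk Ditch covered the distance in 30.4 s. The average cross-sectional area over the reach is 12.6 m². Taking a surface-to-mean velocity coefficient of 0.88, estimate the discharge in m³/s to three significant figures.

v_surface = L / t̄ = 44.9 / 30.4 = 1.477 m/s
v_mean = 0.88 × 1.477 = 1.300 m/s
Q = A × v_mean = 12.6 × 1.300 = 16.38 m³/s

16.4 m³/s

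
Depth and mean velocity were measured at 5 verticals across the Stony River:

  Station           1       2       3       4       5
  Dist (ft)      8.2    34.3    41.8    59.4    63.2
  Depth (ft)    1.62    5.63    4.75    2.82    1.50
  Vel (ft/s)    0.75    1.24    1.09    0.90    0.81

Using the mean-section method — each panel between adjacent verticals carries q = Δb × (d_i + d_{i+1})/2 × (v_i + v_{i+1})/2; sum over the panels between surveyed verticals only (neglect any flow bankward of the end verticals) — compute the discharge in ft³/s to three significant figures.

213 ft³/s

Panel 1-2: Δb = 26.1 ft, d̄ = (1.62+5.63)/2 = 3.625, v̄ = (0.75+1.24)/2 = 0.995 → q = 26.1×3.625×0.995 = 94.14 ft³/s
Panel 2-3: Δb = 7.5 ft, d̄ = (5.63+4.75)/2 = 5.19, v̄ = (1.24+1.09)/2 = 1.165 → q = 7.5×5.19×1.165 = 45.35 ft³/s
Panel 3-4: Δb = 17.6 ft, d̄ = (4.75+2.82)/2 = 3.785, v̄ = (1.09+0.90)/2 = 0.995 → q = 17.6×3.785×0.995 = 66.28 ft³/s
Panel 4-5: Δb = 3.8 ft, d̄ = (2.82+1.50)/2 = 2.16, v̄ = (0.90+0.81)/2 = 0.855 → q = 3.8×2.16×0.855 = 7.018 ft³/s
Q = Σ q = 212.8 ft³/s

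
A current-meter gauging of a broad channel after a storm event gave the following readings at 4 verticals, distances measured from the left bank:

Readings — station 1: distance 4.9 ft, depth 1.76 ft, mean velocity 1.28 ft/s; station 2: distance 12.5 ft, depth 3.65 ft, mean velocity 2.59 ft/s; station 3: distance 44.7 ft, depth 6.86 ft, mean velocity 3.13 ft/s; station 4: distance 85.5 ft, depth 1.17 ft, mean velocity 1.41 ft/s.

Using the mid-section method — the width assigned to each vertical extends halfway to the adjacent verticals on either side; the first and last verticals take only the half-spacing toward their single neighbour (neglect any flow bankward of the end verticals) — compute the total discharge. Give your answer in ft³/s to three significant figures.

1010 ft³/s

w_1 = (12.5 − 4.9)/2 = 3.8 ft; q_1 = 1.28 × 1.76 × 3.8 = 8.561 ft³/s
w_2 = (44.7 − 4.9)/2 = 19.9 ft; q_2 = 2.59 × 3.65 × 19.9 = 188.1 ft³/s
w_3 = (85.5 − 12.5)/2 = 36.5 ft; q_3 = 3.13 × 6.86 × 36.5 = 783.7 ft³/s
w_4 = (85.5 − 44.7)/2 = 20.4 ft; q_4 = 1.41 × 1.17 × 20.4 = 33.65 ft³/s
Q = Σ qᵢ = 1014 ft³/s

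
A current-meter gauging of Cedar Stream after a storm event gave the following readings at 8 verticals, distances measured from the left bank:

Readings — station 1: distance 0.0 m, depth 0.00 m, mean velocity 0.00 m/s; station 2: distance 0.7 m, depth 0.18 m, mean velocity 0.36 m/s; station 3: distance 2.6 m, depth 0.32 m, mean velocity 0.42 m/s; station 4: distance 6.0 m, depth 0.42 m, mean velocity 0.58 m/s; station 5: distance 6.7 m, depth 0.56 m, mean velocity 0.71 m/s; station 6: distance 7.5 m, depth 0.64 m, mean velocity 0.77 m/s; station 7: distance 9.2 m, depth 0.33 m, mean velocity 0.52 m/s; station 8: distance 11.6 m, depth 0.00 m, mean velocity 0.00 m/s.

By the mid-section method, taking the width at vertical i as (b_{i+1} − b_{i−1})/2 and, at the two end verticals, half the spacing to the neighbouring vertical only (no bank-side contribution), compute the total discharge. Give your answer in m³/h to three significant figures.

w_2 = (2.6 − 0.0)/2 = 1.3 m; q_2 = 0.36 × 0.18 × 1.3 = 0.08424 m³/s
w_3 = (6.0 − 0.7)/2 = 2.65 m; q_3 = 0.42 × 0.32 × 2.65 = 0.3562 m³/s
w_4 = (6.7 − 2.6)/2 = 2.05 m; q_4 = 0.58 × 0.42 × 2.05 = 0.4994 m³/s
w_5 = (7.5 − 6.0)/2 = 0.75 m; q_5 = 0.71 × 0.56 × 0.75 = 0.2982 m³/s
w_6 = (9.2 − 6.7)/2 = 1.25 m; q_6 = 0.77 × 0.64 × 1.25 = 0.6160 m³/s
w_7 = (11.6 − 7.5)/2 = 2.05 m; q_7 = 0.52 × 0.33 × 2.05 = 0.3518 m³/s
Stations 1, 8 contribute zero (depth or velocity is 0).
Q = Σ qᵢ = 2.206 m³/s
= 2.206 × 3600 = 7941 m³/h

7940 m³/h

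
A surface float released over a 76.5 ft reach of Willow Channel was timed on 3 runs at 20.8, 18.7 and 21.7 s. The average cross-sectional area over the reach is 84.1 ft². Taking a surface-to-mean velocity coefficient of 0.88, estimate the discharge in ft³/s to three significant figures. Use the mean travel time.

278 ft³/s

t̄ = (20.8 + 18.7 + 21.7) / 3 = 20.4 s
v_surface = L / t̄ = 76.5 / 20.4 = 3.750 ft/s
v_mean = 0.88 × 3.750 = 3.300 ft/s
Q = A × v_mean = 84.1 × 3.300 = 277.5 ft³/s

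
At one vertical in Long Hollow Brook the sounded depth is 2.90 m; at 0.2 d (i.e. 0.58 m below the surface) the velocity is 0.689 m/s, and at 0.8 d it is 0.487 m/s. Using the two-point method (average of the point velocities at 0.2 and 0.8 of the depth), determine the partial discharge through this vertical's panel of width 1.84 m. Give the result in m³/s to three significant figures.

3.14 m³/s

v̄ = (0.689 + 0.487) / 2 = 0.5880 m/s
q = v̄ × d × w = 0.5880 × 2.90 × 1.84 = 3.138 m³/s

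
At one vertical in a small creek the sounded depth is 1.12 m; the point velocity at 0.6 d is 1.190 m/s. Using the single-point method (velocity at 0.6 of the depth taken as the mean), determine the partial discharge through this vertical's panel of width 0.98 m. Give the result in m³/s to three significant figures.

1.31 m³/s

v̄ = v₀.₆ = 1.190 m/s
q = v̄ × d × w = 1.190 × 1.12 × 0.98 = 1.306 m³/s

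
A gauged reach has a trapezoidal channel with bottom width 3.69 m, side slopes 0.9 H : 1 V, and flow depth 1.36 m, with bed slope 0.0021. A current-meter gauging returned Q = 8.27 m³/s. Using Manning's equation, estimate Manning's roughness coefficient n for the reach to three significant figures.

0.0348

A = (b + z·y)·y = (3.69 + 0.9×1.36)×1.36 = 6.683 m²
P = b + 2y√(1+z²) = 3.69 + 2×1.36×√(1+0.9²) = 7.349 m
R = A/P = 6.683/7.349 = 0.9093 m
n = (1/Q)·A·R^(2/3)·S^(1/2) = (1/8.27) × 6.683 × 0.9386 × 0.04583 = 0.03476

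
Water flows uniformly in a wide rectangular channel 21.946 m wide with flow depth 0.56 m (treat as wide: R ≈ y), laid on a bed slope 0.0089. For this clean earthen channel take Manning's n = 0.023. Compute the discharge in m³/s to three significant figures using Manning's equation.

34.2 m³/s

A = b·y = 21.946 × 0.56 = 12.29 m²
Wide channel: R ≈ y = 0.56 m
Q = (1/n)·A·R^(2/3)·S^(1/2) = (1/0.023) × 12.29 × 0.5600^(2/3) × 0.0089^(1/2) = 34.25 m³/s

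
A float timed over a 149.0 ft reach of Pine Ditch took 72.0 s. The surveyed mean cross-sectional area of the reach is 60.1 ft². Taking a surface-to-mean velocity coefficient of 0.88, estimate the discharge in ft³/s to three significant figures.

109 ft³/s

v_surface = L / t̄ = 149.0 / 72 = 2.069 ft/s
v_mean = 0.88 × 2.069 = 1.821 ft/s
Q = A × v_mean = 60.1 × 1.821 = 109.4 ft³/s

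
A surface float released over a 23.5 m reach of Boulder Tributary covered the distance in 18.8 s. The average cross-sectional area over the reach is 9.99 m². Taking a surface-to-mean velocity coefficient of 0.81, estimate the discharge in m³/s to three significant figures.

10.1 m³/s

v_surface = L / t̄ = 23.5 / 18.8 = 1.250 m/s
v_mean = 0.81 × 1.250 = 1.013 m/s
Q = A × v_mean = 9.99 × 1.013 = 10.11 m³/s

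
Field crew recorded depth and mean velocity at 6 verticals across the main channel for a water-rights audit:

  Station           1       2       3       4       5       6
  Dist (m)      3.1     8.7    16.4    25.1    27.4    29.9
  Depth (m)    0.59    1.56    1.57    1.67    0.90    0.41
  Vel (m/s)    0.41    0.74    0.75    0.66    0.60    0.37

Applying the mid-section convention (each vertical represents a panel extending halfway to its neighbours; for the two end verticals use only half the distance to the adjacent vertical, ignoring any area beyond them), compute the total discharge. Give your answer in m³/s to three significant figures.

25.6 m³/s

w_1 = (8.7 − 3.1)/2 = 2.8 m; q_1 = 0.41 × 0.59 × 2.8 = 0.6773 m³/s
w_2 = (16.4 − 3.1)/2 = 6.65 m; q_2 = 0.74 × 1.56 × 6.65 = 7.677 m³/s
w_3 = (25.1 − 8.7)/2 = 8.2 m; q_3 = 0.75 × 1.57 × 8.2 = 9.656 m³/s
w_4 = (27.4 − 16.4)/2 = 5.5 m; q_4 = 0.66 × 1.67 × 5.5 = 6.062 m³/s
w_5 = (29.9 − 25.1)/2 = 2.4 m; q_5 = 0.60 × 0.90 × 2.4 = 1.296 m³/s
w_6 = (29.9 − 27.4)/2 = 1.25 m; q_6 = 0.37 × 0.41 × 1.25 = 0.1896 m³/s
Q = Σ qᵢ = 25.56 m³/s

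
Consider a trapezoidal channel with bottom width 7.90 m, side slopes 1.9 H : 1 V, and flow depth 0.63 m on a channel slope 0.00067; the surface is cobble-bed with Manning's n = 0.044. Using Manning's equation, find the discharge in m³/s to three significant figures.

2.24 m³/s

A = (b + z·y)·y = (7.90 + 1.9×0.63)×0.63 = 5.731 m²
P = b + 2y√(1+z²) = 7.90 + 2×0.63×√(1+1.9²) = 10.61 m
R = A/P = 5.731/10.61 = 0.5404 m
Q = (1/n)·A·R^(2/3)·S^(1/2) = (1/0.044) × 5.731 × 0.5404^(2/3) × 0.00067^(1/2) = 2.237 m³/s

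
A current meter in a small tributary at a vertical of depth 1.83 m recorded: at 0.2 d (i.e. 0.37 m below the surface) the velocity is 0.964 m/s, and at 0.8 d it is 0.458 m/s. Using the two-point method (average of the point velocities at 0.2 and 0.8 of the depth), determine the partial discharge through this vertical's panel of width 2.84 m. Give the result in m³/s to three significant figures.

v̄ = (0.964 + 0.458) / 2 = 0.7110 m/s
q = v̄ × d × w = 0.7110 × 1.83 × 2.84 = 3.695 m³/s

3.70 m³/s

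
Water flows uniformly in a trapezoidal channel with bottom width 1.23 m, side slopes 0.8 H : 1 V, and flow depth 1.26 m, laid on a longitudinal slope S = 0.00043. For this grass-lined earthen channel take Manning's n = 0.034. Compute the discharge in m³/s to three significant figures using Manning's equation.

A = (b + z·y)·y = (1.23 + 0.8×1.26)×1.26 = 2.820 m²
P = b + 2y√(1+z²) = 1.23 + 2×1.26×√(1+0.8²) = 4.457 m
R = A/P = 2.820/4.457 = 0.6327 m
Q = (1/n)·A·R^(2/3)·S^(1/2) = (1/0.034) × 2.820 × 0.6327^(2/3) × 0.00043^(1/2) = 1.267 m³/s

1.27 m³/s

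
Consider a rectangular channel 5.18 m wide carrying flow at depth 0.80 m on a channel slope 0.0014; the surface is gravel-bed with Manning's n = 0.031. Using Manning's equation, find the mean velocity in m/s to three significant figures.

A = b·y = 5.18 × 0.80 = 4.144 m²
P = b + 2y = 5.18 + 2×0.80 = 6.780 m
R = A/P = 4.144/6.780 = 0.6112 m
Q = (1/n)·A·R^(2/3)·S^(1/2) = (1/0.031) × 4.144 × 0.6112^(2/3) × 0.0014^(1/2) = 3.602 m³/s
V = Q/A = 3.602/4.144 = 0.8693 m/s

0.869 m/s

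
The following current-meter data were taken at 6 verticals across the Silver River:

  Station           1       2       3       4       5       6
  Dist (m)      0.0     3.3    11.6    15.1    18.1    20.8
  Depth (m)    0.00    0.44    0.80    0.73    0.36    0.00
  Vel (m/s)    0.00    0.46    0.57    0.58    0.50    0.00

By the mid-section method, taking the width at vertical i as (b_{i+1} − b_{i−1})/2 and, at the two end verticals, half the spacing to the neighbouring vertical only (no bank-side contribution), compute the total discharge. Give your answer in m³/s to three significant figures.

w_2 = (11.6 − 0.0)/2 = 5.8 m; q_2 = 0.46 × 0.44 × 5.8 = 1.174 m³/s
w_3 = (15.1 − 3.3)/2 = 5.9 m; q_3 = 0.57 × 0.80 × 5.9 = 2.690 m³/s
w_4 = (18.1 − 11.6)/2 = 3.25 m; q_4 = 0.58 × 0.73 × 3.25 = 1.376 m³/s
w_5 = (20.8 − 15.1)/2 = 2.85 m; q_5 = 0.50 × 0.36 × 2.85 = 0.5130 m³/s
Stations 1, 6 contribute zero (depth or velocity is 0).
Q = Σ qᵢ = 5.753 m³/s

5.75 m³/s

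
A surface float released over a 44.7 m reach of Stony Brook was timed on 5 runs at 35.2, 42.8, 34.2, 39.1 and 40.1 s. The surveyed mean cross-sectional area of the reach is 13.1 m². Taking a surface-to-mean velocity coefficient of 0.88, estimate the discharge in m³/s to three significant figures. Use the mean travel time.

t̄ = (35.2 + 42.8 + 34.2 + 39.1 + 40.1) / 5 = 38.28 s
v_surface = L / t̄ = 44.7 / 38.28 = 1.168 m/s
v_mean = 0.88 × 1.168 = 1.028 m/s
Q = A × v_mean = 13.1 × 1.028 = 13.46 m³/s

13.5 m³/s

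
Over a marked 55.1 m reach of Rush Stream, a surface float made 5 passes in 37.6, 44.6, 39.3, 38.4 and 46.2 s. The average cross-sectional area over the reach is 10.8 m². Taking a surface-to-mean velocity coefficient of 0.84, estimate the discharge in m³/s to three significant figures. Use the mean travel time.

12.1 m³/s

t̄ = (37.6 + 44.6 + 39.3 + 38.4 + 46.2) / 5 = 41.22 s
v_surface = L / t̄ = 55.1 / 41.22 = 1.337 m/s
v_mean = 0.84 × 1.337 = 1.123 m/s
Q = A × v_mean = 10.8 × 1.123 = 12.13 m³/s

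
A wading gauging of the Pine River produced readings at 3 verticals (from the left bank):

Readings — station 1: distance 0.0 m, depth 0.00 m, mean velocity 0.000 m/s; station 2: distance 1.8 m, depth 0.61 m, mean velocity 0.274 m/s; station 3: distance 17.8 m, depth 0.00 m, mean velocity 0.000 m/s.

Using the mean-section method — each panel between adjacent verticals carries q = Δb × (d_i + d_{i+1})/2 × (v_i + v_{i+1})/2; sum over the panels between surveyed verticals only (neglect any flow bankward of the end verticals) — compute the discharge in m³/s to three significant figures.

Panel 1-2: Δb = 1.8 m, d̄ = (0.00+0.61)/2 = 0.305, v̄ = (0.000+0.274)/2 = 0.137 → q = 1.8×0.305×0.137 = 0.07521 m³/s
Panel 2-3: Δb = 16 m, d̄ = (0.61+0.00)/2 = 0.305, v̄ = (0.274+0.000)/2 = 0.137 → q = 16×0.305×0.137 = 0.6686 m³/s
Q = Σ q = 0.7438 m³/s

0.744 m³/s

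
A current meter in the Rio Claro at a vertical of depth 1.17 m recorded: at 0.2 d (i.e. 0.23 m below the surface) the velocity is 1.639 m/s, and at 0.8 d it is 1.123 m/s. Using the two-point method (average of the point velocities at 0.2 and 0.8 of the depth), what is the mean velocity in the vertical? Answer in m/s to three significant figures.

v̄ = (1.639 + 1.123) / 2 = 1.381 m/s

1.38 m/s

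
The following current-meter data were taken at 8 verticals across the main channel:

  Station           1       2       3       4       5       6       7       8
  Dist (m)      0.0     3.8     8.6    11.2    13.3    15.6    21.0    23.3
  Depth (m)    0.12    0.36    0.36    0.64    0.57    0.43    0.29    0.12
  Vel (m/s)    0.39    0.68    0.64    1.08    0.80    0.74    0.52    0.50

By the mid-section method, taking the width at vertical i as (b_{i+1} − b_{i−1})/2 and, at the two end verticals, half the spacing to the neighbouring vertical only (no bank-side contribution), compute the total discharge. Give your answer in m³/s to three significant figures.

6.50 m³/s

w_1 = (3.8 − 0.0)/2 = 1.9 m; q_1 = 0.39 × 0.12 × 1.9 = 0.08892 m³/s
w_2 = (8.6 − 0.0)/2 = 4.3 m; q_2 = 0.68 × 0.36 × 4.3 = 1.053 m³/s
w_3 = (11.2 − 3.8)/2 = 3.7 m; q_3 = 0.64 × 0.36 × 3.7 = 0.8525 m³/s
w_4 = (13.3 − 8.6)/2 = 2.35 m; q_4 = 1.08 × 0.64 × 2.35 = 1.624 m³/s
w_5 = (15.6 − 11.2)/2 = 2.2 m; q_5 = 0.80 × 0.57 × 2.2 = 1.003 m³/s
w_6 = (21.0 − 13.3)/2 = 3.85 m; q_6 = 0.74 × 0.43 × 3.85 = 1.225 m³/s
w_7 = (23.3 − 15.6)/2 = 3.85 m; q_7 = 0.52 × 0.29 × 3.85 = 0.5806 m³/s
w_8 = (23.3 − 21.0)/2 = 1.15 m; q_8 = 0.50 × 0.12 × 1.15 = 0.06900 m³/s
Q = Σ qᵢ = 6.496 m³/s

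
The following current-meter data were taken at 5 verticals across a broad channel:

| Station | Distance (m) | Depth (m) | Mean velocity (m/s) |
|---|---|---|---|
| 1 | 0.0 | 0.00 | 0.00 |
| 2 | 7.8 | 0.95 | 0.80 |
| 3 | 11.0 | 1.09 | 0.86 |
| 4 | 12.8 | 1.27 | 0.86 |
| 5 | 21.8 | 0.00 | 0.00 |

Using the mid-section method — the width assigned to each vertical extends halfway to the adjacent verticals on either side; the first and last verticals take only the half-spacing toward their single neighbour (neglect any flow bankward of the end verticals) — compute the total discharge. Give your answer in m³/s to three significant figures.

w_2 = (11.0 − 0.0)/2 = 5.5 m; q_2 = 0.80 × 0.95 × 5.5 = 4.180 m³/s
w_3 = (12.8 − 7.8)/2 = 2.5 m; q_3 = 0.86 × 1.09 × 2.5 = 2.344 m³/s
w_4 = (21.8 − 11.0)/2 = 5.4 m; q_4 = 0.86 × 1.27 × 5.4 = 5.898 m³/s
Stations 1, 5 contribute zero (depth or velocity is 0).
Q = Σ qᵢ = 12.42 m³/s

12.4 m³/s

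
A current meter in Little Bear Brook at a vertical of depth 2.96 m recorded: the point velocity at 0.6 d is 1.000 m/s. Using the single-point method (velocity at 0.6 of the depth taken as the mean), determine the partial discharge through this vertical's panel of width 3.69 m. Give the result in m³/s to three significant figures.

v̄ = v₀.₆ = 1.000 m/s
q = v̄ × d × w = 1.000 × 2.96 × 3.69 = 10.92 m³/s

10.9 m³/s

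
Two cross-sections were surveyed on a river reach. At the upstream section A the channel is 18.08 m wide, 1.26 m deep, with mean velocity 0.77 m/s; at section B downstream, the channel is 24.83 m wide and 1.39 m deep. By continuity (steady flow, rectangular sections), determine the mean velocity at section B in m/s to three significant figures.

Q = A₁V₁ = (18.08×1.26) × 0.77 = 17.54 m³/s
A₂ = 24.83 × 1.39 = 34.51 m²
V₂ = Q/A₂ = 17.54/34.51 = 0.5082 m/s

0.508 m/s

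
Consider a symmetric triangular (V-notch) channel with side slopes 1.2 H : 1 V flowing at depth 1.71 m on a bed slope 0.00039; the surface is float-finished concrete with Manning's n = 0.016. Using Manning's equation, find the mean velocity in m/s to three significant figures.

A = z·y² = 1.2×1.71² = 3.509 m²
P = 2y√(1+z²) = 2×1.71×√(1+1.2²) = 5.342 m
R = A/P = 3.509/5.342 = 0.6568 m
Q = (1/n)·A·R^(2/3)·S^(1/2) = (1/0.016) × 3.509 × 0.6568^(2/3) × 0.00039^(1/2) = 3.273 m³/s
V = Q/A = 3.273/3.509 = 0.9326 m/s

0.933 m/s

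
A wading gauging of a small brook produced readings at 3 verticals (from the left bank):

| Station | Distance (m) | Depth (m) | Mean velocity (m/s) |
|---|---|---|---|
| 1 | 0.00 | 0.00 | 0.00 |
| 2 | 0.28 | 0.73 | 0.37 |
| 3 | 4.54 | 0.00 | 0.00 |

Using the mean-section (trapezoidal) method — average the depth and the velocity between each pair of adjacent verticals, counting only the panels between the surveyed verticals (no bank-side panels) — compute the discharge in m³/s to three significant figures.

Panel 1-2: Δb = 0.28 m, d̄ = (0.00+0.73)/2 = 0.365, v̄ = (0.00+0.37)/2 = 0.185 → q = 0.28×0.365×0.185 = 0.01891 m³/s
Panel 2-3: Δb = 4.26 m, d̄ = (0.73+0.00)/2 = 0.365, v̄ = (0.37+0.00)/2 = 0.185 → q = 4.26×0.365×0.185 = 0.2877 m³/s
Q = Σ q = 0.3066 m³/s

0.307 m³/s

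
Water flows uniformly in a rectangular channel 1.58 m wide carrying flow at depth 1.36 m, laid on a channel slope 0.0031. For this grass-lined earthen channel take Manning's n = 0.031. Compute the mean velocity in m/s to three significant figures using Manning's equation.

1.13 m/s

A = b·y = 1.58 × 1.36 = 2.149 m²
P = b + 2y = 1.58 + 2×1.36 = 4.300 m
R = A/P = 2.149/4.300 = 0.4997 m
Q = (1/n)·A·R^(2/3)·S^(1/2) = (1/0.031) × 2.149 × 0.4997^(2/3) × 0.0031^(1/2) = 2.430 m³/s
V = Q/A = 2.430/2.149 = 1.131 m/s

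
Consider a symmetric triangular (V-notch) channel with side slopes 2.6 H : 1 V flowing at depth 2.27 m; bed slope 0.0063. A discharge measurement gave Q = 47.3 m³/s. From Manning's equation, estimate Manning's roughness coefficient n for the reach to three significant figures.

0.0234

A = z·y² = 2.6×2.27² = 13.40 m²
P = 2y√(1+z²) = 2×2.27×√(1+2.6²) = 12.65 m
R = A/P = 13.40/12.65 = 1.059 m
n = (1/Q)·A·R^(2/3)·S^(1/2) = (1/47.3) × 13.40 × 1.039 × 0.07937 = 0.02336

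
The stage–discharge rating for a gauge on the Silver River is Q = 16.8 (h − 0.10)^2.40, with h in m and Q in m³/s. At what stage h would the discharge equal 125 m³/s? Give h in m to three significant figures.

2.41 m

h − h₀ = (Q/C)^(1/b) = (125/16.8)^(1/2.40) = 2.308 m
h = 0.10 + 2.308 = 2.408 m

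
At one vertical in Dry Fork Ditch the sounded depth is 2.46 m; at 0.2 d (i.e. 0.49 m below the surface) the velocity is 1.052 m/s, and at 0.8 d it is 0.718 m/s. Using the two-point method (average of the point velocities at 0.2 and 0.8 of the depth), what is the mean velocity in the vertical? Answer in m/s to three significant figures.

v̄ = (1.052 + 0.718) / 2 = 0.8850 m/s

0.885 m/s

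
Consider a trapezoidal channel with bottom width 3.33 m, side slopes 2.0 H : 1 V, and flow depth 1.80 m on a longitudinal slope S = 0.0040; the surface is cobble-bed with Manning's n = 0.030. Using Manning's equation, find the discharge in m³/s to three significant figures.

A = (b + z·y)·y = (3.33 + 2.0×1.80)×1.80 = 12.47 m²
P = b + 2y√(1+z²) = 3.33 + 2×1.80×√(1+2.0²) = 11.38 m
R = A/P = 12.47/11.38 = 1.096 m
Q = (1/n)·A·R^(2/3)·S^(1/2) = (1/0.030) × 12.47 × 1.096^(2/3) × 0.0040^(1/2) = 27.96 m³/s

28.0 m³/s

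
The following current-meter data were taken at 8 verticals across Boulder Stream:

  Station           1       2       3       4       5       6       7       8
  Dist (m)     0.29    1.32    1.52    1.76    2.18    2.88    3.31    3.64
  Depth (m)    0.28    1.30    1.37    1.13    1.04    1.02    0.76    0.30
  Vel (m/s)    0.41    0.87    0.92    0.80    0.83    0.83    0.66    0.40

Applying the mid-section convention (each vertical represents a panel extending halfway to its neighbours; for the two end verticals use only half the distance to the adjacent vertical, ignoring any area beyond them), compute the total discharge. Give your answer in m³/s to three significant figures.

w_1 = (1.32 − 0.29)/2 = 0.515 m; q_1 = 0.41 × 0.28 × 0.515 = 0.05912 m³/s
w_2 = (1.52 − 0.29)/2 = 0.615 m; q_2 = 0.87 × 1.30 × 0.615 = 0.6956 m³/s
w_3 = (1.76 − 1.32)/2 = 0.22 m; q_3 = 0.92 × 1.37 × 0.22 = 0.2773 m³/s
w_4 = (2.18 − 1.52)/2 = 0.33 m; q_4 = 0.80 × 1.13 × 0.33 = 0.2983 m³/s
w_5 = (2.88 − 1.76)/2 = 0.56 m; q_5 = 0.83 × 1.04 × 0.56 = 0.4834 m³/s
w_6 = (3.31 − 2.18)/2 = 0.565 m; q_6 = 0.83 × 1.02 × 0.565 = 0.4783 m³/s
w_7 = (3.64 − 2.88)/2 = 0.38 m; q_7 = 0.66 × 0.76 × 0.38 = 0.1906 m³/s
w_8 = (3.64 − 3.31)/2 = 0.165 m; q_8 = 0.40 × 0.30 × 0.165 = 0.01980 m³/s
Q = Σ qᵢ = 2.502 m³/s

2.50 m³/s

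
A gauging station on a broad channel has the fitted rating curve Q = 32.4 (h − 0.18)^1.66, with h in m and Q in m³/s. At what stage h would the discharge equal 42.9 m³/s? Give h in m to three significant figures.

h − h₀ = (Q/C)^(1/b) = (42.9/32.4)^(1/1.66) = 1.184 m
h = 0.18 + 1.184 = 1.364 m

1.36 m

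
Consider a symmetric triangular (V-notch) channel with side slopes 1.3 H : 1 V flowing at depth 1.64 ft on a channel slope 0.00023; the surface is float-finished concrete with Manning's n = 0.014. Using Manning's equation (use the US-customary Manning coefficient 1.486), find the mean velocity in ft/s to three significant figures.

1.21 ft/s

A = z·y² = 1.3×1.64² = 3.496 ft²
P = 2y√(1+z²) = 2×1.64×√(1+1.3²) = 5.380 ft
R = A/P = 3.496/5.380 = 0.6500 ft
Q = (1.486/n)·A·R^(2/3)·S^(1/2) = (1.486/0.014) × 3.496 × 0.6500^(2/3) × 0.00023^(1/2) = 4.223 ft³/s
V = Q/A = 4.223/3.496 = 1.208 ft/s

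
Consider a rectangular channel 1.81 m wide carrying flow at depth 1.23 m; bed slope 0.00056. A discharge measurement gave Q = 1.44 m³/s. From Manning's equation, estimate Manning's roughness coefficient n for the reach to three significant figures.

0.0237

A = b·y = 1.81 × 1.23 = 2.226 m²
P = b + 2y = 1.81 + 2×1.23 = 4.270 m
R = A/P = 2.226/4.270 = 0.5214 m
n = (1/Q)·A·R^(2/3)·S^(1/2) = (1/1.44) × 2.226 × 0.6478 × 0.02366 = 0.02370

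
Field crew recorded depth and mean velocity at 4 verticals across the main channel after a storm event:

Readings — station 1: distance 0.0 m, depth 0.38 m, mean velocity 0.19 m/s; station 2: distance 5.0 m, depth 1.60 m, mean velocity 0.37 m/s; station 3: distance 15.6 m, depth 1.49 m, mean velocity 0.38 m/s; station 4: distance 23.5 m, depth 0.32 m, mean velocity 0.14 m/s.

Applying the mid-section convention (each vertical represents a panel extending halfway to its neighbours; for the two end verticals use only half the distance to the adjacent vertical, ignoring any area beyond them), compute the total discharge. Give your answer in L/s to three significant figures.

w_1 = (5.0 − 0.0)/2 = 2.5 m; q_1 = 0.19 × 0.38 × 2.5 = 0.1805 m³/s
w_2 = (15.6 − 0.0)/2 = 7.8 m; q_2 = 0.37 × 1.60 × 7.8 = 4.618 m³/s
w_3 = (23.5 − 5.0)/2 = 9.25 m; q_3 = 0.38 × 1.49 × 9.25 = 5.237 m³/s
w_4 = (23.5 − 15.6)/2 = 3.95 m; q_4 = 0.14 × 0.32 × 3.95 = 0.1770 m³/s
Q = Σ qᵢ = 10.21 m³/s
= 10.21 × 1000 = 10210 L/s

10200 L/s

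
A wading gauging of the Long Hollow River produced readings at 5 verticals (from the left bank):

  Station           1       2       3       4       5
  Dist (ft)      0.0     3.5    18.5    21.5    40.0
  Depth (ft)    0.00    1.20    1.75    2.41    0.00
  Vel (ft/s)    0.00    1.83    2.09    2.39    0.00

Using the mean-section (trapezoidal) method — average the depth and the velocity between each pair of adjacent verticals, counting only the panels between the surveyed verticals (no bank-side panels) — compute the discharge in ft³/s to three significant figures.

Panel 1-2: Δb = 3.5 ft, d̄ = (0.00+1.20)/2 = 0.6, v̄ = (0.00+1.83)/2 = 0.915 → q = 3.5×0.6×0.915 = 1.922 ft³/s
Panel 2-3: Δb = 15 ft, d̄ = (1.20+1.75)/2 = 1.475, v̄ = (1.83+2.09)/2 = 1.96 → q = 15×1.475×1.96 = 43.37 ft³/s
Panel 3-4: Δb = 3 ft, d̄ = (1.75+2.41)/2 = 2.08, v̄ = (2.09+2.39)/2 = 2.24 → q = 3×2.08×2.24 = 13.98 ft³/s
Panel 4-5: Δb = 18.5 ft, d̄ = (2.41+0.00)/2 = 1.205, v̄ = (2.39+0.00)/2 = 1.195 → q = 18.5×1.205×1.195 = 26.64 ft³/s
Q = Σ q = 85.90 ft³/s

85.9 ft³/s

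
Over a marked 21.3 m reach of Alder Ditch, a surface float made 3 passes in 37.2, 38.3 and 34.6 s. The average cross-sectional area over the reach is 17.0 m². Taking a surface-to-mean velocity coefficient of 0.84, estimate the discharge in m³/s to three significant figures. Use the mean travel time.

t̄ = (37.2 + 38.3 + 34.6) / 3 = 36.7 s
v_surface = L / t̄ = 21.3 / 36.7 = 0.5804 m/s
v_mean = 0.84 × 0.5804 = 0.4875 m/s
Q = A × v_mean = 17.0 × 0.4875 = 8.288 m³/s

8.29 m³/s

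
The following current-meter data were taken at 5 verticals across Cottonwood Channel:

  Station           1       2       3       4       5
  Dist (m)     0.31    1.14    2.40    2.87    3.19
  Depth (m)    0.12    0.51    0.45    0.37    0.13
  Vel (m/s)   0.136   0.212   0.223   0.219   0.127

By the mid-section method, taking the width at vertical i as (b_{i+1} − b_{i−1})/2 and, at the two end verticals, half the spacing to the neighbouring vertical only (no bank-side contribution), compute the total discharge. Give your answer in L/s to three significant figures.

241 L/s

w_1 = (1.14 − 0.31)/2 = 0.415 m; q_1 = 0.136 × 0.12 × 0.415 = 0.006773 m³/s
w_2 = (2.40 − 0.31)/2 = 1.045 m; q_2 = 0.212 × 0.51 × 1.045 = 0.1130 m³/s
w_3 = (2.87 − 1.14)/2 = 0.865 m; q_3 = 0.223 × 0.45 × 0.865 = 0.08680 m³/s
w_4 = (3.19 − 2.40)/2 = 0.395 m; q_4 = 0.219 × 0.37 × 0.395 = 0.03201 m³/s
w_5 = (3.19 − 2.87)/2 = 0.16 m; q_5 = 0.127 × 0.13 × 0.16 = 0.002642 m³/s
Q = Σ qᵢ = 0.2412 m³/s
= 0.2412 × 1000 = 241.2 L/s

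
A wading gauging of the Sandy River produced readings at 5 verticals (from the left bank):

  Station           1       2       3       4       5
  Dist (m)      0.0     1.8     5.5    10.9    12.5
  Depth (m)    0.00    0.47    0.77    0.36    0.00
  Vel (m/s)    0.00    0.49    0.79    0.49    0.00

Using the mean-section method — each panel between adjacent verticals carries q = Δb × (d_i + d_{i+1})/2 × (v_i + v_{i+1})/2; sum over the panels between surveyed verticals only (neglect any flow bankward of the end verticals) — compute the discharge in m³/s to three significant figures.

Panel 1-2: Δb = 1.8 m, d̄ = (0.00+0.47)/2 = 0.235, v̄ = (0.00+0.49)/2 = 0.245 → q = 1.8×0.235×0.245 = 0.1036 m³/s
Panel 2-3: Δb = 3.7 m, d̄ = (0.47+0.77)/2 = 0.62, v̄ = (0.49+0.79)/2 = 0.64 → q = 3.7×0.62×0.64 = 1.468 m³/s
Panel 3-4: Δb = 5.4 m, d̄ = (0.77+0.36)/2 = 0.565, v̄ = (0.79+0.49)/2 = 0.64 → q = 5.4×0.565×0.64 = 1.953 m³/s
Panel 4-5: Δb = 1.6 m, d̄ = (0.36+0.00)/2 = 0.18, v̄ = (0.49+0.00)/2 = 0.245 → q = 1.6×0.18×0.245 = 0.07056 m³/s
Q = Σ q = 3.595 m³/s

3.59 m³/s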